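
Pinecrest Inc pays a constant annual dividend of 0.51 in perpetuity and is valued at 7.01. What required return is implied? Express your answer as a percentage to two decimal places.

7.28%

P = C/r ⇒ r = C/P = 0.51/7.01 = 0.072753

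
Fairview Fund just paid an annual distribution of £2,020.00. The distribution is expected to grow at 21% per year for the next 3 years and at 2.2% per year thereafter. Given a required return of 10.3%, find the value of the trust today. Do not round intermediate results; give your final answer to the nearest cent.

£40960.66

D_1 = 2444.20000
D_2 = 2957.48200
D_3 = 3578.55322
Terminal value at year 3: TV = D_3×(1+g_2)/(r−g_2) = 3657.28139/0.081 = 45151.62211
P_0 = D_1/(1+r)^1 + D_2/(1+r)^2 + D_3/(1+r)^3 + TV/(1+r)^3
    = 2215.95648 + 2430.92234 + 2666.74164 + 33647.03656 = 40960.65703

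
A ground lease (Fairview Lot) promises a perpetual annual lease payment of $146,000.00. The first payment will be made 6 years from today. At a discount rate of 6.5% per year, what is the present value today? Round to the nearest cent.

$1639424.65

Value at end of year 5: C / r = $146,000.00 / 0.065 = $2,246,153.8462
Discount to today: PV = $2,246,153.8462 / (1 + 0.065)^5 = $2,246,153.8462 / 1.370087 = $1,639,424.65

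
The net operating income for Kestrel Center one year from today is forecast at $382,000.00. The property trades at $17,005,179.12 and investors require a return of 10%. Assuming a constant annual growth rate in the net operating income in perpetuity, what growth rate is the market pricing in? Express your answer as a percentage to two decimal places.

P = D₁/(r−g) ⇒ g = r − D₁/P = 0.1 − $382,000.00/$17,005,179.12 = 0.077536

7.75%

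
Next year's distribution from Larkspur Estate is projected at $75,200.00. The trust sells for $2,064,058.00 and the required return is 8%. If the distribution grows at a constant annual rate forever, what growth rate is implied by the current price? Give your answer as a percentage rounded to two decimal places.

P = D₁/(r−g) ⇒ g = r − D₁/P = 0.08 − $75,200.00/$2,064,058.00 = 0.043567

4.36%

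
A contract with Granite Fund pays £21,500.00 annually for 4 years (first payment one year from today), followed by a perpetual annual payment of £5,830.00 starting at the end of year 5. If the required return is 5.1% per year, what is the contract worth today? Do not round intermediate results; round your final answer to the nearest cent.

PV of 4-year annuity: £21,500.00 × [1 − (1+0.051)^−4] / 0.051 = 76061.17473
Perpetuity value at year 4: £5,830.00 / 0.051 = 114313.72549
PV of perpetuity: 114313.72549 / (1+0.051)^4 = 93688.76509
Total PV = 76061.17473 + 93688.76509 = 169749.93981

£169749.94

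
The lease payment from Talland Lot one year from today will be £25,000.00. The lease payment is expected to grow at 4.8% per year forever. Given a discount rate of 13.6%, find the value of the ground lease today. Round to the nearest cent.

Growing perpetuity: P = D₁ / (r − g) = £25,000.0000 / (0.136 − 0.048) = £284,090.91

£284090.91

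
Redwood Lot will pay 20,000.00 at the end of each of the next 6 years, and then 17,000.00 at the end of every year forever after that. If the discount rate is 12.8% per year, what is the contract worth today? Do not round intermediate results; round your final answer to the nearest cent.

144872.24

PV of 6-year annuity: 20,000.00 × [1 − (1+0.128)^−6] / 0.128 = 80398.28089
Perpetuity value at year 6: 17,000.00 / 0.128 = 132812.50000
PV of perpetuity: 132812.50000 / (1+0.128)^6 = 64473.96124
Total PV = 80398.28089 + 64473.96124 = 144872.24213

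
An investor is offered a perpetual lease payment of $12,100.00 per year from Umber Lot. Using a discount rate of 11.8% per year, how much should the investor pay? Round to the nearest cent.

$102542.37

Level perpetuity: PV = C / r = $12,100.00 / 0.118 = $102,542.37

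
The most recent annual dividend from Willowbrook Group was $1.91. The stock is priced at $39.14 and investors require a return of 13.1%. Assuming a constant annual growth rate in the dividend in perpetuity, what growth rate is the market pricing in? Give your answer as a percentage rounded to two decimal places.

P = D₀(1+g)/(r−g) ⇒ P(r−g) = D₀(1+g) ⇒ g(P+D₀) = P·r − D₀
g = (P·r − D₀)/(P + D₀) = ($39.14×0.131 − $1.91) / ($39.14 + $1.91) = 0.078376

7.84%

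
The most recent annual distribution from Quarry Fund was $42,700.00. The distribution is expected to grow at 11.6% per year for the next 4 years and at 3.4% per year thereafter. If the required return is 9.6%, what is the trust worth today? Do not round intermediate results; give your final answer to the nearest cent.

D_1 = 47653.20000
D_2 = 53180.97120
D_3 = 59349.96386
D_4 = 66234.55967
Terminal value at year 4: TV = D_4×(1+g_2)/(r−g_2) = 68486.53470/0.062 = 1104621.52735
P_0 = D_1/(1+r)^1 + D_2/(1+r)^2 + D_3/(1+r)^3 + D_4/(1+r)^4 + TV/(1+r)^4
    = 43479.19708 + 44272.61309 + 45080.50748 + 45903.14448 + 765545.99024 = 944281.45238

$944281.45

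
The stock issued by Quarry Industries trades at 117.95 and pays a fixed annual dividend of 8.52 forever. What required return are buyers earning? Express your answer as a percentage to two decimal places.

7.22%

P = C/r ⇒ r = C/P = 8.52/117.95 = 0.072234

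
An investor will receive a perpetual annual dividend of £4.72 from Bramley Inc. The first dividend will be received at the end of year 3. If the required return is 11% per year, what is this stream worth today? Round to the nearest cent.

Value at end of year 2: C / r = £4.72 / 0.11 = £42.9091
Discount to today: PV = £42.9091 / (1 + 0.11)^2 = £42.9091 / 1.232100 = £34.83

£34.83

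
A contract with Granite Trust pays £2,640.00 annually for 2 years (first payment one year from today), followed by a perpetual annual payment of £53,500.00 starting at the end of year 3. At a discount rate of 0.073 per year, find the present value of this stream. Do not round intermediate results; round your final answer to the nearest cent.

£641301.86

PV of 2-year annuity: £2,640.00 × [1 − (1+0.073)^−2] / 0.073 = 4753.39369
Perpetuity value at year 2: £53,500.00 / 0.073 = 732876.71233
PV of perpetuity: 732876.71233 / (1+0.073)^2 = 636548.46906
Total PV = 4753.39369 + 636548.46906 = 641301.86274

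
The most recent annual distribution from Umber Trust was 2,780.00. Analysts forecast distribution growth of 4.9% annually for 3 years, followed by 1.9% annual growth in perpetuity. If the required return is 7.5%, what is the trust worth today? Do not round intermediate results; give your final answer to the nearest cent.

D_1 = 2916.22000
D_2 = 3059.11478
D_3 = 3209.01140
Terminal value at year 3: TV = D_3×(1+g_2)/(r−g_2) = 3269.98262/0.056 = 58392.54680
P_0 = D_1/(1+r)^1 + D_2/(1+r)^2 + D_3/(1+r)^3 + TV/(1+r)^3
    = 2712.76279 + 2647.15178 + 2583.12765 + 47003.69773 = 54946.73995

54946.74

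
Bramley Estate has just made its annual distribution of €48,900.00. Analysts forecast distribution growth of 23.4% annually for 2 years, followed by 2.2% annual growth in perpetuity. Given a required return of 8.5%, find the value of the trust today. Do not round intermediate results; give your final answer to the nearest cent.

D_1 = 60342.60000
D_2 = 74462.76840
Terminal value at year 2: TV = D_2×(1+g_2)/(r−g_2) = 76100.94930/0.063 = 1207951.57627
P_0 = D_1/(1+r)^1 + D_2/(1+r)^2 + TV/(1+r)^2
    = 55615.29954 + 63252.79229 + 1026100.85265 = 1144968.94448

€1144968.94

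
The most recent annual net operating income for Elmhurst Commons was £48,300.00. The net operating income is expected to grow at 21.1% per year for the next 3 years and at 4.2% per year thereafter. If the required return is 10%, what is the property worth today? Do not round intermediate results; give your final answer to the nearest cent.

£1333980.86

D_1 = 58491.30000
D_2 = 70832.96430
D_3 = 85778.71977
Terminal value at year 3: TV = D_3×(1+g_2)/(r−g_2) = 89381.42600/0.058 = 1541059.06892
P_0 = D_1/(1+r)^1 + D_2/(1+r)^2 + D_3/(1+r)^3 + TV/(1+r)^3
    = 53173.90909 + 58539.63992 + 64446.82176 + 1157820.48755 = 1333980.85832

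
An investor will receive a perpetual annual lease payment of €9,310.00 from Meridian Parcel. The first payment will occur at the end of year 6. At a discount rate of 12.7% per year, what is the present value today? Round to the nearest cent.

Value at end of year 5: C / r = €9,310.00 / 0.127 = €73,307.0866
Discount to today: PV = €73,307.0866 / (1 + 0.127)^5 = €73,307.0866 / 1.818108 = €40,320.54

€40320.54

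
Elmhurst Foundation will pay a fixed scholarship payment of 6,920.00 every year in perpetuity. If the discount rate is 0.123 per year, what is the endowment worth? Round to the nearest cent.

56260.16

Level perpetuity: PV = C / r = 6,920.00 / 0.123 = 56,260.16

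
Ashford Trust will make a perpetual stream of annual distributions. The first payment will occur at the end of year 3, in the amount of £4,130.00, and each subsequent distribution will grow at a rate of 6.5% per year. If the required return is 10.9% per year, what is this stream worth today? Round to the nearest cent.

Value at end of year 2: C₁ / (r − g) = £4,130.00 / (0.109 − 0.065) = £93,863.6364
Discount to today: PV = £93,863.6364 / (1 + 0.109)^2 = £93,863.6364 / 1.229881 = £76,319.28

£76319.28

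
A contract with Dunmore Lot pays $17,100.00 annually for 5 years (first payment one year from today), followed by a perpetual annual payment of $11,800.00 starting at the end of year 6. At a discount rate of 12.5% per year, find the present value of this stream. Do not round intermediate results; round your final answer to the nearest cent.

PV of 5-year annuity: $17,100.00 × [1 − (1+0.125)^−5] / 0.125 = 60885.71864
Perpetuity value at year 5: $11,800.00 / 0.125 = 94400.00000
PV of perpetuity: 94400.00000 / (1+0.125)^5 = 52385.29357
Total PV = 60885.71864 + 52385.29357 = 113271.01221

$113271.01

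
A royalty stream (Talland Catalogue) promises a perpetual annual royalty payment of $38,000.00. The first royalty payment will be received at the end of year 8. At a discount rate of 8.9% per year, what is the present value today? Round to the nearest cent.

Value at end of year 7: C / r = $38,000.00 / 0.089 = $426,966.2921
Discount to today: PV = $426,966.2921 / (1 + 0.089)^7 = $426,966.2921 / 1.816332 = $235,070.66

$235070.66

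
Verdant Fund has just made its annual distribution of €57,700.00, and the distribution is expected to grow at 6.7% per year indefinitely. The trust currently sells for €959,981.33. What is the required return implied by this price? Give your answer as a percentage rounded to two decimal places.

D₁ = €57,700.00 × 1.067 = €61,565.9000
P = D₁/(r − g) ⇒ r = D₁/P + g = €61,565.9000/€959,981.33 + 0.067 = 0.064132 + 0.067 = 0.131132

13.11%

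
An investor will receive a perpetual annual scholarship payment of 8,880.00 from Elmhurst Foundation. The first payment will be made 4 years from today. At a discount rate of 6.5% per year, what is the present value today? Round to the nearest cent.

Value at end of year 3: C / r = 8,880.00 / 0.065 = 136,615.3846
Discount to today: PV = 136,615.3846 / (1 + 0.065)^3 = 136,615.3846 / 1.207950 = 113,096.92

113096.92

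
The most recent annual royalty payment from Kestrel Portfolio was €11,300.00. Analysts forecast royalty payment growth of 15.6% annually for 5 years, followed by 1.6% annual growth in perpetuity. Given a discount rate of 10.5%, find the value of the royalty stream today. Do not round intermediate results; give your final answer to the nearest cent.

€226465.60

D_1 = 13062.80000
D_2 = 15100.59680
D_3 = 17456.28990
D_4 = 20179.47113
D_5 = 23327.46862
Terminal value at year 5: TV = D_5×(1+g_2)/(r−g_2) = 23700.70812/0.089 = 266300.09122
P_0 = D_1/(1+r)^1 + D_2/(1+r)^2 + D_3/(1+r)^3 + D_4/(1+r)^4 + D_5/(1+r)^5 + TV/(1+r)^5
    = 11821.53846 + 12367.14793 + 12937.93937 + 13535.07504 + 14159.77081 + 161644.12516 = 226465.59676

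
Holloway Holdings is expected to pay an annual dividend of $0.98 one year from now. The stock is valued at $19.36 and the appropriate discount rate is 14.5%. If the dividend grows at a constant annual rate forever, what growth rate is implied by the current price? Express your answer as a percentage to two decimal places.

9.44%

P = D₁/(r−g) ⇒ g = r − D₁/P = 0.145 − $0.98/$19.36 = 0.094380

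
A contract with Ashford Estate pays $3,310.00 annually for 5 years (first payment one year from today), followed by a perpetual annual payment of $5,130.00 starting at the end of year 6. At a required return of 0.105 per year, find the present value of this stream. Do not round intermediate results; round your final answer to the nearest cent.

$42045.14

PV of 5-year annuity: $3,310.00 × [1 − (1+0.105)^−5] / 0.105 = 12388.86072
Perpetuity value at year 5: $5,130.00 / 0.105 = 48857.14286
PV of perpetuity: 48857.14286 / (1+0.105)^5 = 29656.28017
Total PV = 12388.86072 + 29656.28017 = 42045.14089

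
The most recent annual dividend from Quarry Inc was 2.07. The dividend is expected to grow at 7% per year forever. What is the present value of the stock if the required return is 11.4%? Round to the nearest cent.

D₁ = D₀ × (1 + g) = 2.07 × 1.07 = 2.2149
Growing perpetuity: P = D₁ / (r − g) = 2.2149 / (0.114 − 0.07) = 50.34

50.34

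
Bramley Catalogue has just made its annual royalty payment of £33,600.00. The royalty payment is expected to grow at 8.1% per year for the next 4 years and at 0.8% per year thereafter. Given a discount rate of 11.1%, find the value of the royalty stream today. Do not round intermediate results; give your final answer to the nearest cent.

£420288.47

D_1 = 36321.60000
D_2 = 39263.64960
D_3 = 42444.00522
D_4 = 45881.96964
Terminal value at year 4: TV = D_4×(1+g_2)/(r−g_2) = 46249.02540/0.103 = 449019.66405
P_0 = D_1/(1+r)^1 + D_2/(1+r)^2 + D_3/(1+r)^3 + D_4/(1+r)^4 + TV/(1+r)^4
    = 32692.70927 + 31809.91784 + 30950.96416 + 30115.20456 + 294719.67177 = 420288.46760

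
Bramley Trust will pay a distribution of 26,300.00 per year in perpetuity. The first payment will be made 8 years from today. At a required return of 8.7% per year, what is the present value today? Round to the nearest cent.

168589.18

Value at end of year 7: C / r = 26,300.00 / 0.087 = 302,298.8506
Discount to today: PV = 302,298.8506 / (1 + 0.087)^7 = 302,298.8506 / 1.793109 = 168,589.18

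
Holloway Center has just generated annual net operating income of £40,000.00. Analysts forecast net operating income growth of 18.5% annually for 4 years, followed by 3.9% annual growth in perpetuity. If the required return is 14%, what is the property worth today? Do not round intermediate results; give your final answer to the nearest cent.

£656830.85

D_1 = 47400.00000
D_2 = 56169.00000
D_3 = 66560.26500
D_4 = 78873.91403
Terminal value at year 4: TV = D_4×(1+g_2)/(r−g_2) = 81949.99667/0.101 = 811386.10566
P_0 = D_1/(1+r)^1 + D_2/(1+r)^2 + D_3/(1+r)^3 + D_4/(1+r)^4 + TV/(1+r)^4
    = 41578.94737 + 43220.22161 + 44926.28299 + 46699.68889 + 480405.71050 = 656830.85135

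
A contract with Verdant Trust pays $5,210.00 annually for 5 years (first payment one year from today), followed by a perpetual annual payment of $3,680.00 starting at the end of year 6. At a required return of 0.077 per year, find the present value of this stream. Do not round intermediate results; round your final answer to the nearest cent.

$53949.66

PV of 5-year annuity: $5,210.00 × [1 − (1+0.077)^−5] / 0.077 = 20967.54174
Perpetuity value at year 5: $3,680.00 / 0.077 = 47792.20779
PV of perpetuity: 47792.20779 / (1+0.077)^5 = 32982.12073
Total PV = 20967.54174 + 32982.12073 = 53949.66247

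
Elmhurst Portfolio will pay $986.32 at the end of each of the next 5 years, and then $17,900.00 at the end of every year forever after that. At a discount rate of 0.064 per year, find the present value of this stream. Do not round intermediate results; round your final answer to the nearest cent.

PV of 5-year annuity: $986.32 × [1 − (1+0.064)^−5] / 0.064 = 4109.91560
Perpetuity value at year 5: $17,900.00 / 0.064 = 279687.50000
PV of perpetuity: 279687.50000 / (1+0.064)^5 = 205099.64903
Total PV = 4109.91560 + 205099.64903 = 209209.56463

$209209.56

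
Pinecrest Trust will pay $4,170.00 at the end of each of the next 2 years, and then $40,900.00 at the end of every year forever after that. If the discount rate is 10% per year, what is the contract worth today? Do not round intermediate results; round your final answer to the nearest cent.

$345253.72

PV of 2-year annuity: $4,170.00 × [1 − (1+0.1)^−2] / 0.1 = 7237.19008
Perpetuity value at year 2: $40,900.00 / 0.1 = 409000.00000
PV of perpetuity: 409000.00000 / (1+0.1)^2 = 338016.52893
Total PV = 7237.19008 + 338016.52893 = 345253.71901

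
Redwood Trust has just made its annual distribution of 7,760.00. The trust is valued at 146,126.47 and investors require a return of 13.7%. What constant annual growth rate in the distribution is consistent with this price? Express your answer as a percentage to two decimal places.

P = D₀(1+g)/(r−g) ⇒ P(r−g) = D₀(1+g) ⇒ g(P+D₀) = P·r − D₀
g = (P·r − D₀)/(P + D₀) = (146,126.47×0.137 − 7,760.00) / (146,126.47 + 7,760.00) = 0.079665

7.97%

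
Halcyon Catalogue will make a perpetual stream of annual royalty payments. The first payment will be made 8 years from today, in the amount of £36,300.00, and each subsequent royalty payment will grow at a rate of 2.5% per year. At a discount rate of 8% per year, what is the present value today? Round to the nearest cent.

£385103.66

Value at end of year 7: C₁ / (r − g) = £36,300.00 / (0.08 − 0.025) = £660,000.0000
Discount to today: PV = £660,000.0000 / (1 + 0.08)^7 = £660,000.0000 / 1.713824 = £385,103.66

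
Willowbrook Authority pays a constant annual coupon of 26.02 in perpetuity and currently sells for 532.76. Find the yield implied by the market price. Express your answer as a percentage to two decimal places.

4.88%

P = C/r ⇒ r = C/P = 26.02/532.76 = 0.048840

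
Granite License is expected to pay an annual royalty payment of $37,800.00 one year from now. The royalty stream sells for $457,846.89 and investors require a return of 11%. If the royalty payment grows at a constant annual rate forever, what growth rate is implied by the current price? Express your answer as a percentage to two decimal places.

2.74%

P = D₁/(r−g) ⇒ g = r − D₁/P = 0.11 − $37,800.00/$457,846.89 = 0.027440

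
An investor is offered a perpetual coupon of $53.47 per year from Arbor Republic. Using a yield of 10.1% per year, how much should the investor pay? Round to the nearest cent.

Level perpetuity: PV = C / r = $53.47 / 0.101 = $529.41

$529.41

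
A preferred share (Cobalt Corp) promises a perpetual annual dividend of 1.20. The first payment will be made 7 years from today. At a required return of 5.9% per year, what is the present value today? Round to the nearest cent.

14.42

Value at end of year 6: C / r = 1.20 / 0.059 = 20.3390
Discount to today: PV = 20.3390 / (1 + 0.059)^6 = 20.3390 / 1.410509 = 14.42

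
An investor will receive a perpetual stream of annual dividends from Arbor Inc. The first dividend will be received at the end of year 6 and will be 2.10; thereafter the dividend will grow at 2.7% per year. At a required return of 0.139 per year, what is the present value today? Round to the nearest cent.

Value at end of year 5: C₁ / (r − g) = 2.10 / (0.139 − 0.027) = 18.7500
Discount to today: PV = 18.7500 / (1 + 0.139)^5 = 18.7500 / 1.916985 = 9.78

9.78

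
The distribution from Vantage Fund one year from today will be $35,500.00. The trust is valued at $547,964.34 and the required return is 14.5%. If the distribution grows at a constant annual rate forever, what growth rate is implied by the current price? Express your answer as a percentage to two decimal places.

P = D₁/(r−g) ⇒ g = r − D₁/P = 0.145 − $35,500.00/$547,964.34 = 0.080215

8.02%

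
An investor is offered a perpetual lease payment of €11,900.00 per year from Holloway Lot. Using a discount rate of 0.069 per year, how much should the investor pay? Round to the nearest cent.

€172463.77

Level perpetuity: PV = C / r = €11,900.00 / 0.069 = €172,463.77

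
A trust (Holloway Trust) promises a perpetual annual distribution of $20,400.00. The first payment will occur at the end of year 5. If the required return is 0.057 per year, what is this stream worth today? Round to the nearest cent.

$286718.27

Value at end of year 4: C / r = $20,400.00 / 0.057 = $357,894.7368
Discount to today: PV = $357,894.7368 / (1 + 0.057)^4 = $357,894.7368 / 1.248245 = $286,718.27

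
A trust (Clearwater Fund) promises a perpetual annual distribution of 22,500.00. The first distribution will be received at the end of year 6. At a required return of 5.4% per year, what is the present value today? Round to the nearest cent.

320321.22

Value at end of year 5: C / r = 22,500.00 / 0.054 = 416,666.6667
Discount to today: PV = 416,666.6667 / (1 + 0.054)^5 = 416,666.6667 / 1.300778 = 320,321.22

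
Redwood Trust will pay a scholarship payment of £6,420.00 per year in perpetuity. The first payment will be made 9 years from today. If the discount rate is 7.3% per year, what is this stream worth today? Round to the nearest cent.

£50051.19

Value at end of year 8: C / r = £6,420.00 / 0.073 = £87,945.2055
Discount to today: PV = £87,945.2055 / (1 + 0.073)^8 = £87,945.2055 / 1.757105 = £50,051.19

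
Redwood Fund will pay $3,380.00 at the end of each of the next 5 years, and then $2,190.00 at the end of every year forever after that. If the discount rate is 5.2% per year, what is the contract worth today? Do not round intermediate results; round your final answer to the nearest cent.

$47239.10

PV of 5-year annuity: $3,380.00 × [1 − (1+0.052)^−5] / 0.052 = 14553.07980
Perpetuity value at year 5: $2,190.00 / 0.052 = 42115.38462
PV of perpetuity: 42115.38462 / (1+0.052)^5 = 32686.02226
Total PV = 14553.07980 + 32686.02226 = 47239.10206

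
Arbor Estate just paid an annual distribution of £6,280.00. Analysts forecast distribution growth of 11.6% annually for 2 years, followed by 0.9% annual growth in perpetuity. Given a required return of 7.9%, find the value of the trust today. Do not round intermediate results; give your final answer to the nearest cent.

D_1 = 7008.48000
D_2 = 7821.46368
Terminal value at year 2: TV = D_2×(1+g_2)/(r−g_2) = 7891.85685/0.07 = 112740.81219
P_0 = D_1/(1+r)^1 + D_2/(1+r)^2 + TV/(1+r)^2
    = 6495.34754 + 6718.07957 + 96836.31841 = 110049.74553

£110049.75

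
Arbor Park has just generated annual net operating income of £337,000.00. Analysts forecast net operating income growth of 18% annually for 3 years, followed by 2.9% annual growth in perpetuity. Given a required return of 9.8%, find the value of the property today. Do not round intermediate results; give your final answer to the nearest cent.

£7407517.74

D_1 = 397660.00000
D_2 = 469238.80000
D_3 = 553701.78400
Terminal value at year 3: TV = D_3×(1+g_2)/(r−g_2) = 569759.13574/0.069 = 8257378.77878
P_0 = D_1/(1+r)^1 + D_2/(1+r)^2 + D_3/(1+r)^3 + TV/(1+r)^3
    = 362167.57741 + 389214.70068 + 418281.73662 + 6237853.72431 = 7407517.73902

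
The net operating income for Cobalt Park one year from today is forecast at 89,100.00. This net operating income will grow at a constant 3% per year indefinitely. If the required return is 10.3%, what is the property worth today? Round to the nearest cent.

1220547.95

Growing perpetuity: P = D₁ / (r − g) = 89,100.0000 / (0.103 − 0.03) = 1,220,547.95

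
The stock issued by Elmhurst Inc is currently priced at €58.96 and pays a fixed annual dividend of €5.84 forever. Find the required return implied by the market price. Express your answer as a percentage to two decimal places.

P = C/r ⇒ r = C/P = €5.84/€58.96 = 0.099050

9.91%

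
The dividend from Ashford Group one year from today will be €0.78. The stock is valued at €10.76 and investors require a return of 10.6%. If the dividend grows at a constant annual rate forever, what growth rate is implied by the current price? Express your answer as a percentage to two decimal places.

P = D₁/(r−g) ⇒ g = r − D₁/P = 0.106 − €0.78/€10.76 = 0.033509

3.35%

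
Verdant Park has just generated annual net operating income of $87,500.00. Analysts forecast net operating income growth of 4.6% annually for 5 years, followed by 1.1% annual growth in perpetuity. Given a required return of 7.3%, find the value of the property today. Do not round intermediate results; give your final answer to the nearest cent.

$1661669.82

D_1 = 91525.00000
D_2 = 95735.15000
D_3 = 100138.96690
D_4 = 104745.35938
D_5 = 109563.64591
Terminal value at year 5: TV = D_5×(1+g_2)/(r−g_2) = 110768.84601/0.062 = 1786594.29054
P_0 = D_1/(1+r)^1 + D_2/(1+r)^2 + D_3/(1+r)^3 + D_4/(1+r)^4 + D_5/(1+r)^5 + TV/(1+r)^5
    = 85298.22926 + 83151.86189 + 81059.50376 + 79019.79584 + 77031.41328 + 1256109.01332 = 1661669.81736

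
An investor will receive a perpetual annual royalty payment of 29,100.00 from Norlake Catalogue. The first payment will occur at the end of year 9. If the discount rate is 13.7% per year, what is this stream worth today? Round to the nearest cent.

76048.16

Value at end of year 8: C / r = 29,100.00 / 0.137 = 212,408.7591
Discount to today: PV = 212,408.7591 / (1 + 0.137)^8 = 212,408.7591 / 2.793082 = 76,048.16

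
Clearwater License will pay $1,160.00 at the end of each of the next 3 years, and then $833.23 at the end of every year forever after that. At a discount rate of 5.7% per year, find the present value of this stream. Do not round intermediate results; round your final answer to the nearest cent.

$15496.40

PV of 3-year annuity: $1,160.00 × [1 − (1+0.057)^−3] / 0.057 = 3117.98498
Perpetuity value at year 3: $833.23 / 0.057 = 14618.07018
PV of perpetuity: 14618.07018 / (1+0.057)^3 = 12378.41619
Total PV = 3117.98498 + 12378.41619 = 15496.40117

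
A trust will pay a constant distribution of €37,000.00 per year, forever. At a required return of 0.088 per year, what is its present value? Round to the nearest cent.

€420454.55

Level perpetuity: PV = C / r = €37,000.00 / 0.088 = €420,454.55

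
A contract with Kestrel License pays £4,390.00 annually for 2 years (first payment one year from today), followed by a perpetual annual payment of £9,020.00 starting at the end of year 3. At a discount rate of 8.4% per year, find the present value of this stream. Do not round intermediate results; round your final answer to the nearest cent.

PV of 2-year annuity: £4,390.00 × [1 − (1+0.084)^−2] / 0.084 = 7785.80766
Perpetuity value at year 2: £9,020.00 / 0.084 = 107380.95238
PV of perpetuity: 107380.95238 / (1+0.084)^2 = 91383.68927
Total PV = 7785.80766 + 91383.68927 = 99169.49693

£99169.50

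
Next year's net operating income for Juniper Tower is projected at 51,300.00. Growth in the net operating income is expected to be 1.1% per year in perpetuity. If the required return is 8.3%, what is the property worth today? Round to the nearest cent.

Growing perpetuity: P = D₁ / (r − g) = 51,300.0000 / (0.083 − 0.011) = 712,500.00

712500.00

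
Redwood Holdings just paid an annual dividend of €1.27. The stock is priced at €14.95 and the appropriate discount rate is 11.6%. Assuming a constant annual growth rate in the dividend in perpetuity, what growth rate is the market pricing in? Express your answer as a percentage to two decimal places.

P = D₀(1+g)/(r−g) ⇒ P(r−g) = D₀(1+g) ⇒ g(P+D₀) = P·r − D₀
g = (P·r − D₀)/(P + D₀) = (€14.95×0.116 − €1.27) / (€14.95 + €1.27) = 0.028619

2.86%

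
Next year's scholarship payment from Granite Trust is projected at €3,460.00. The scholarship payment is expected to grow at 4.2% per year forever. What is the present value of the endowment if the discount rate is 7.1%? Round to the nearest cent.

Growing perpetuity: P = D₁ / (r − g) = €3,460.0000 / (0.071 − 0.042) = €119,310.34

€119310.34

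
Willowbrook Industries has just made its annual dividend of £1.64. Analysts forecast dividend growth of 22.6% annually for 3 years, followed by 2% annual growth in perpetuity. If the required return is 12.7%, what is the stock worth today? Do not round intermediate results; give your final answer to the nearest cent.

D_1 = 2.01064
D_2 = 2.46504
D_3 = 3.02214
Terminal value at year 3: TV = D_3×(1+g_2)/(r−g_2) = 3.08259/0.107 = 28.80923
P_0 = D_1/(1+r)^1 + D_2/(1+r)^2 + D_3/(1+r)^3 + TV/(1+r)^3
    = 1.78406 + 1.94078 + 2.11127 + 20.12611 = 25.96223

£25.96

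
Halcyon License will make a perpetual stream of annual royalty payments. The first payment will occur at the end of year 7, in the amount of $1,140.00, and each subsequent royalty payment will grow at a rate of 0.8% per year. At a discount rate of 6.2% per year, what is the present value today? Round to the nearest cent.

Value at end of year 6: C₁ / (r − g) = $1,140.00 / (0.062 − 0.008) = $21,111.1111
Discount to today: PV = $21,111.1111 / (1 + 0.062)^6 = $21,111.1111 / 1.434654 = $14,715.13

$14715.13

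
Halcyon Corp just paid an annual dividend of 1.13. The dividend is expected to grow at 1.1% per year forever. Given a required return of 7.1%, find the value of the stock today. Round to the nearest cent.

19.04

D₁ = D₀ × (1 + g) = 1.13 × 1.011 = 1.1424
Growing perpetuity: P = D₁ / (r − g) = 1.1424 / (0.071 − 0.011) = 19.04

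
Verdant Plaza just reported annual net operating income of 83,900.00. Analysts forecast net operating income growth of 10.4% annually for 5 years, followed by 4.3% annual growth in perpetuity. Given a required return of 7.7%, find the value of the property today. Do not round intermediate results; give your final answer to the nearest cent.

3365082.63

D_1 = 92625.60000
D_2 = 102258.66240
D_3 = 112893.56329
D_4 = 124634.49387
D_5 = 137596.48123
Terminal value at year 5: TV = D_5×(1+g_2)/(r−g_2) = 143513.12993/0.034 = 4220974.40963
P_0 = D_1/(1+r)^1 + D_2/(1+r)^2 + D_3/(1+r)^3 + D_4/(1+r)^4 + D_5/(1+r)^5 + TV/(1+r)^5
    = 86003.34262 + 88159.41527 + 90369.53989 + 92635.07153 + 94957.39923 + 2912957.86464 = 3365082.63319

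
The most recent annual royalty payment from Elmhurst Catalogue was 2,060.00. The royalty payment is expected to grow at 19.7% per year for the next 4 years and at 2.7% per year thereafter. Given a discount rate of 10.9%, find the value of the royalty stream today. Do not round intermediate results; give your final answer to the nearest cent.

45026.18

D_1 = 2465.82000
D_2 = 2951.58654
D_3 = 3533.04909
D_4 = 4229.05976
Terminal value at year 4: TV = D_4×(1+g_2)/(r−g_2) = 4343.24437/0.082 = 52966.39478
P_0 = D_1/(1+r)^1 + D_2/(1+r)^2 + D_3/(1+r)^3 + D_4/(1+r)^4 + TV/(1+r)^4
    = 2223.46258 + 2399.89604 + 2590.32963 + 2795.87427 + 35016.62043 = 45026.18295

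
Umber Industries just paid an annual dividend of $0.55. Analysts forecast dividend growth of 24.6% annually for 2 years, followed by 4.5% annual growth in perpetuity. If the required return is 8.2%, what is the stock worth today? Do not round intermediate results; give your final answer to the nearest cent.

D_1 = 0.68530
D_2 = 0.85388
Terminal value at year 2: TV = D_2×(1+g_2)/(r−g_2) = 0.89231/0.037 = 24.11645
P_0 = D_1/(1+r)^1 + D_2/(1+r)^2 + TV/(1+r)^2
    = 0.63336 + 0.72936 + 20.59960 = 21.96233

$21.96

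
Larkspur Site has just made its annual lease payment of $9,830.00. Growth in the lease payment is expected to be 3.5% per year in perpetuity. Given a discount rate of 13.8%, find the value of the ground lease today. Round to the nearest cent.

D₁ = D₀ × (1 + g) = $9,830.00 × 1.035 = $10,174.0500
Growing perpetuity: P = D₁ / (r − g) = $10,174.0500 / (0.138 − 0.035) = $98,777.18

$98777.18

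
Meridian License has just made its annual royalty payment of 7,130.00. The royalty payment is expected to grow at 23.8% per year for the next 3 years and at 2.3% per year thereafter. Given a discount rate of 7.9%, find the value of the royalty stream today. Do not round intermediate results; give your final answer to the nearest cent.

D_1 = 8826.94000
D_2 = 10927.75172
D_3 = 13528.55663
Terminal value at year 3: TV = D_3×(1+g_2)/(r−g_2) = 13839.71343/0.056 = 247137.73985
P_0 = D_1/(1+r)^1 + D_2/(1+r)^2 + D_3/(1+r)^3 + TV/(1+r)^3
    = 8180.66728 + 9386.15950 + 10769.29144 + 196731.87747 = 225067.99568

225068.00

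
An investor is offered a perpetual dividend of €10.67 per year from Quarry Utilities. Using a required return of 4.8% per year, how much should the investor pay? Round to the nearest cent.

Level perpetuity: PV = C / r = €10.67 / 0.048 = €222.29

€222.29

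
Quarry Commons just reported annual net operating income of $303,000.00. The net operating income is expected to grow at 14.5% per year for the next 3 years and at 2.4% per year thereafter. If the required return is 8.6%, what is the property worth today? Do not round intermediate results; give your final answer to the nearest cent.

$6876526.98

D_1 = 346935.00000
D_2 = 397240.57500
D_3 = 454840.45837
Terminal value at year 3: TV = D_3×(1+g_2)/(r−g_2) = 465756.62938/0.062 = 7512203.69961
P_0 = D_1/(1+r)^1 + D_2/(1+r)^2 + D_3/(1+r)^3 + TV/(1+r)^3
    = 319461.32597 + 336816.95970 + 355115.48697 + 5865133.20422 = 6876526.97686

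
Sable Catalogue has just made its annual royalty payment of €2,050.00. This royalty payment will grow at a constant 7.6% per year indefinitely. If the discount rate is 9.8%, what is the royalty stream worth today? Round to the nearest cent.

€100263.64

D₁ = D₀ × (1 + g) = €2,050.00 × 1.076 = €2,205.8000
Growing perpetuity: P = D₁ / (r − g) = €2,205.8000 / (0.098 − 0.076) = €100,263.64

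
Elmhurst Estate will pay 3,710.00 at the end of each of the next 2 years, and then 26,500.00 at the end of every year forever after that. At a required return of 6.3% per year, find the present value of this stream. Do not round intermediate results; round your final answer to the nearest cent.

PV of 2-year annuity: 3,710.00 × [1 − (1+0.063)^−2] / 0.063 = 6773.39821
Perpetuity value at year 2: 26,500.00 / 0.063 = 420634.92063
PV of perpetuity: 420634.92063 / (1+0.063)^2 = 372253.50486
Total PV = 6773.39821 + 372253.50486 = 379026.90307

379026.90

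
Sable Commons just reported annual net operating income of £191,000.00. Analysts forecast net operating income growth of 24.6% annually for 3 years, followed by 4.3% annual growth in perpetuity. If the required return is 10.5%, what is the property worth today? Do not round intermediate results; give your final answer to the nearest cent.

D_1 = 237986.00000
D_2 = 296530.55600
D_3 = 369477.07278
Terminal value at year 3: TV = D_3×(1+g_2)/(r−g_2) = 385364.58691/0.062 = 6215557.85331
P_0 = D_1/(1+r)^1 + D_2/(1+r)^2 + D_3/(1+r)^3 + TV/(1+r)^3
    = 215371.94570 + 242853.79579 + 273842.37968 + 4606735.51628 = 5338803.63745

£5338803.64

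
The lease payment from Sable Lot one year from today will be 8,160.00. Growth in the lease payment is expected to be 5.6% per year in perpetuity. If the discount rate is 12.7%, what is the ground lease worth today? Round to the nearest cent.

Growing perpetuity: P = D₁ / (r − g) = 8,160.0000 / (0.127 − 0.056) = 114,929.58

114929.58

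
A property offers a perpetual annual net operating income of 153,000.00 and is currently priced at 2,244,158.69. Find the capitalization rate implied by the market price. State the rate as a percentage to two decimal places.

6.82%

P = C/r ⇒ r = C/P = 153,000.00/2,244,158.69 = 0.068177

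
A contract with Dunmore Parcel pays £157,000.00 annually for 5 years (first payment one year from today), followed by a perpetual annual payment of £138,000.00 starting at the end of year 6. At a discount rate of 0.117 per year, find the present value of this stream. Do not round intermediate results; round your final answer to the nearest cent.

PV of 5-year annuity: £157,000.00 × [1 − (1+0.117)^−5] / 0.117 = 570181.36389
Perpetuity value at year 5: £138,000.00 / 0.117 = 1179487.17949
PV of perpetuity: 1179487.17949 / (1+0.117)^5 = 678308.65581
Total PV = 570181.36389 + 678308.65581 = 1248490.01970

£1248490.02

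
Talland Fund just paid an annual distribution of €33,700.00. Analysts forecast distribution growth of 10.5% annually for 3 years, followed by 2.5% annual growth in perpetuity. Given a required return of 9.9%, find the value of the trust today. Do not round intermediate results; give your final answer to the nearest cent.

D_1 = 37238.50000
D_2 = 41148.54250
D_3 = 45469.13946
Terminal value at year 3: TV = D_3×(1+g_2)/(r−g_2) = 46605.86795/0.074 = 629809.02634
P_0 = D_1/(1+r)^1 + D_2/(1+r)^2 + D_3/(1+r)^3 + TV/(1+r)^3
    = 33883.98544 + 34068.97535 + 34254.97522 + 474477.69728 = 576685.63329

€576685.63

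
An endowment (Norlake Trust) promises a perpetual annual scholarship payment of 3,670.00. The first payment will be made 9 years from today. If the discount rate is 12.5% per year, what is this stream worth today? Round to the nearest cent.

11442.89

Value at end of year 8: C / r = 3,670.00 / 0.125 = 29,360.0000
Discount to today: PV = 29,360.0000 / (1 + 0.125)^8 = 29,360.0000 / 2.565785 = 11,442.89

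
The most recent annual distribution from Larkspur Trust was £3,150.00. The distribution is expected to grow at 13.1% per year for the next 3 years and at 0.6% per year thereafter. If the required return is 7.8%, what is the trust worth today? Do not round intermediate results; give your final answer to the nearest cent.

D_1 = 3562.65000
D_2 = 4029.35715
D_3 = 4557.20294
Terminal value at year 3: TV = D_3×(1+g_2)/(r−g_2) = 4584.54615/0.072 = 63674.25214
P_0 = D_1/(1+r)^1 + D_2/(1+r)^2 + D_3/(1+r)^3 + TV/(1+r)^3
    = 3304.87013 + 3467.35447 + 3637.82737 + 50828.53240 = 61238.58437

£61238.58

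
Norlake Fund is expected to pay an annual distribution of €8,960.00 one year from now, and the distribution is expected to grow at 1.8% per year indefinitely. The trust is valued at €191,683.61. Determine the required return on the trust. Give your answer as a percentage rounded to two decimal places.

P = D₁/(r − g) ⇒ r = D₁/P + g = €8,960.0000/€191,683.61 + 0.018 = 0.046744 + 0.018 = 0.064744

6.47%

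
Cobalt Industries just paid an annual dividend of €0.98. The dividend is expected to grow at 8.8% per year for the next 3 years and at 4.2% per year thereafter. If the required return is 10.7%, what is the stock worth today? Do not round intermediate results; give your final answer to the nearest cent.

€17.76

D_1 = 1.06624
D_2 = 1.16007
D_3 = 1.26216
Terminal value at year 3: TV = D_3×(1+g_2)/(r−g_2) = 1.31517/0.065 = 20.23332
P_0 = D_1/(1+r)^1 + D_2/(1+r)^2 + D_3/(1+r)^3 + TV/(1+r)^3
    = 0.96318 + 0.94665 + 0.93040 + 14.91503 = 17.75526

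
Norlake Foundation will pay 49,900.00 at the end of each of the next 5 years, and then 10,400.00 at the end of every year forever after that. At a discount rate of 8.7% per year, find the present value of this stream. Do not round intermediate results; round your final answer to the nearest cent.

274384.90

PV of 5-year annuity: 49,900.00 × [1 − (1+0.087)^−5] / 0.087 = 195613.89467
Perpetuity value at year 5: 10,400.00 / 0.087 = 119540.22989
PV of perpetuity: 119540.22989 / (1+0.087)^5 = 78771.00134
Total PV = 195613.89467 + 78771.00134 = 274384.89601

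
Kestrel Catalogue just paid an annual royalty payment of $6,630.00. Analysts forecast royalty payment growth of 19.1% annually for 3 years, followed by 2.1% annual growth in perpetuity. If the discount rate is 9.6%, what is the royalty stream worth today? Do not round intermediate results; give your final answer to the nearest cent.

D_1 = 7896.33000
D_2 = 9404.52903
D_3 = 11200.79407
Terminal value at year 3: TV = D_3×(1+g_2)/(r−g_2) = 11436.01075/0.075 = 152480.14334
P_0 = D_1/(1+r)^1 + D_2/(1+r)^2 + D_3/(1+r)^3 + TV/(1+r)^3
    = 7204.68066 + 7829.17396 + 8507.79762 + 115819.48490 = 139361.13714

$139361.14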